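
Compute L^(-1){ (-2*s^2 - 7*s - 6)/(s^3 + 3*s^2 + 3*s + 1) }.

-t^2*exp(-t)/2 - 3*t*exp(-t) - 2*exp(-t)

Factor the denominator: s^3 + 3*s^2 + 3*s + 1 = (s + 1)^3.
Partial fraction decomposition gives [-2/(s + 1)] + [-3/(s + 1)^2] + [-1/(s + 1)^3].
Invert each term: -2/(s + 1) ↔ -2e^(-t); -3/(s + 1)^2 ↔ -3t·e^(-t); -1/(s + 1)^3 ↔ (-1/2)t^2·e^(-t).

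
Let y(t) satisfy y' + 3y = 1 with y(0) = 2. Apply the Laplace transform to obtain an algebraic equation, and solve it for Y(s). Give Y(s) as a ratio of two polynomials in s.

Y(s) = (2*s + 1)/(s^2 + 3*s)

Take the Laplace transform of both sides.
The derivative rules (L{y'} = sY - y(0) = sY - 2) turn the left side into (s + 3)Y - (2).
The right side is L{1} = 1/s.
So (s + 3)Y = 1/s + (2).
Divide through and combine into a single rational function.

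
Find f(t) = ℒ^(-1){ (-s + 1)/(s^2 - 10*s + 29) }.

f(t) = -2*exp(5*t)*sin(2*t) - exp(5*t)*cos(2*t)

Complete the square in the denominator: s^2 - 10*s + 29 = (s - 5)^2 + 2^2.
Split the numerator to match: -s + 1 = -1·(s - 5) - 2·2.
Invert each term: -1·(s - 5)/((s - 5)^2 + 4) ↔ -e^(5t)cos(2t); -2·2/((s - 5)^2 + 4) ↔ -2e^(5t)sin(2t).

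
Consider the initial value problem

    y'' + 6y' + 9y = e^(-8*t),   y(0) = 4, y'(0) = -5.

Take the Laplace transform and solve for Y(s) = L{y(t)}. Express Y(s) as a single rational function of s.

Apply the Laplace transform to the equation.
Using L{y''} = s^2 Y - s·y(0) - y'(0) and L{y'} = sY - y(0), with y(0) = 4, y'(0) = -5, the left side becomes (s^2 + 6*s + 9)Y - (4*s + 19).
The right side is L{e^(-8*t)} = 1/(s + 8).
So (s^2 + 6*s + 9)Y = 1/(s + 8) + (4*s + 19).
Isolate Y and clear denominators.

Y(s) = (4*s^2 + 51*s + 153)/(s^3 + 14*s^2 + 57*s + 72)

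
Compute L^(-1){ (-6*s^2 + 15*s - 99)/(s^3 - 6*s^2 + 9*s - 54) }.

Factor the denominator: s^3 - 6*s^2 + 9*s - 54 = (s - 6)*(s^2 + 9).
Partial fraction decomposition gives [-5/(s - 6)] + [-s/(s^2 + 9)] + [9/(s^2 + 9)].
Invert each term: -5/(s - 6) ↔ -5e^(6t); -1·s/(s^2 + 9) ↔ -cos(3t); 3·3/(s^2 + 9) ↔ 3sin(3t).

-5*exp(6*t) + 3*sin(3*t) - cos(3*t)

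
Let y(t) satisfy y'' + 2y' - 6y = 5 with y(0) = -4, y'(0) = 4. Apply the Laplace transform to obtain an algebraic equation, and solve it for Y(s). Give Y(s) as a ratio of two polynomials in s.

Y(s) = (-4*s^2 - 4*s + 5)/(s^3 + 2*s^2 - 6*s)

Laplace-transform each side.
With L{y''} = s^2 Y - s·y(0) - y'(0) and L{y'} = sY - y(0), with y(0) = -4, y'(0) = 4: the LHS transforms to (s^2 + 2*s - 6)Y - (-4*s - 4).
The right side is L{5} = 5/s.
So (s^2 + 2*s - 6)Y = 5/s + (-4*s - 4).
Isolate Y and clear denominators.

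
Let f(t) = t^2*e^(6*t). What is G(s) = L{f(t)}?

G(s) = 2/(s - 6)^3

L{e^(6t)} = 1/(s - 6).
Then apply L{t^2·g(t)} = (-1)^2 d^2/ds^2[H(s)] with H(s) = 1/(s - 6):
differentiating 2 times and applying the sign gives 2/(s - 6)^3.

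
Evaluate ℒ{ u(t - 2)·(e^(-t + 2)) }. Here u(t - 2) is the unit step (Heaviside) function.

exp(-2*s)/(s + 1)

By the second shifting theorem, L{u(t - c)·g(t - c)} = e^(-cs)·G(s) with c = 2 and G(s) = L{g(t)}.
L{e^(-t)} = 1/(s + 1).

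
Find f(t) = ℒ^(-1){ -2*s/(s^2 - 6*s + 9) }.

f(t) = -6*t*exp(3*t) - 2*exp(3*t)

Factor the denominator: s^2 - 6*s + 9 = (s - 3)^2.
Partial fraction decomposition gives [-2/(s - 3)] + [-6/(s - 3)^2].
Invert each term: -2/(s - 3) ↔ -2e^(3t); -6/(s - 3)^2 ↔ -6t·e^(3t).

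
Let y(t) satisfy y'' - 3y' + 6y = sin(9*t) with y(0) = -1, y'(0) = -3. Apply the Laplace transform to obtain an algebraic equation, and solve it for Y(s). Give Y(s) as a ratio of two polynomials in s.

Transform both sides with L{·}.
The derivative rules (L{y''} = s^2 Y - s·y(0) - y'(0) and L{y'} = sY - y(0), with y(0) = -1, y'(0) = -3) turn the left side into (s^2 - 3*s + 6)Y - (-s).
The right side is L{sin(9*t)} = 9/(s^2 + 81).
So (s^2 - 3*s + 6)Y = 9/(s^2 + 81) + (-s).
Divide through and combine into a single rational function.

Y(s) = (-s^3 - 81*s + 9)/(s^4 - 3*s^3 + 87*s^2 - 243*s + 486)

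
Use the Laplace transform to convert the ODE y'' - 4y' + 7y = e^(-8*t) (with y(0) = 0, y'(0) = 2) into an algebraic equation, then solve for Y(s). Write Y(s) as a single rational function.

Y(s) = (2*s + 17)/(s^3 + 4*s^2 - 25*s + 56)

Take the Laplace transform of both sides.
The derivative rules (L{y''} = s^2 Y - s·y(0) - y'(0) and L{y'} = sY - y(0), with y(0) = 0, y'(0) = 2) turn the left side into (s^2 - 4*s + 7)Y - (2).
The right side is L{e^(-8*t)} = 1/(s + 8).
So (s^2 - 4*s + 7)Y = 1/(s + 8) + (2).
Isolate Y and clear denominators.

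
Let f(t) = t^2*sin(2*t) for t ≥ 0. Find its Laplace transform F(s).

F(s) = 4*(3*s^2 - 4)/(s^2 + 4)^3

L{sin(2t)} = 2/(s^2 + 4).
Then apply L{t^2·g(t)} = (-1)^2 d^2/ds^2[G(s)] with G(s) = 2/(s^2 + 4):
differentiating 2 times and applying the sign gives 4*(3*s^2 - 4)/(s^2 + 4)^3.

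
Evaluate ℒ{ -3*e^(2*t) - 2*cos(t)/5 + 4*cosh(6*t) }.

-2*s/(5*(s^2 + 1)) + 4*s/(s^2 - 36) - 3/(s - 2)

The transform is linear, so treat each term independently.
(-3)·[L{e^(2t)} = 1/(s - 2)]; (-2/5)·[L{cos(t)} = s/(s^2 + 1)]; (4)·[L{cosh(6t)} = s/(s^2 - 36)].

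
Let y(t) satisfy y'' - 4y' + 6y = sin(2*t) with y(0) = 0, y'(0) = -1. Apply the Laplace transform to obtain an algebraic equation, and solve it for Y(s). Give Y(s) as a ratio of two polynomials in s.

Transform both sides with L{·}.
The derivative rules (L{y''} = s^2 Y - s·y(0) - y'(0) and L{y'} = sY - y(0), with y(0) = 0, y'(0) = -1) turn the left side into (s^2 - 4*s + 6)Y - (-1).
The right side is L{sin(2*t)} = 2/(s^2 + 4).
So (s^2 - 4*s + 6)Y = 2/(s^2 + 4) + (-1).
Solve for Y(s) and write it as one ratio of polynomials.

Y(s) = (-s^2 - 2)/(s^4 - 4*s^3 + 10*s^2 - 16*s + 24)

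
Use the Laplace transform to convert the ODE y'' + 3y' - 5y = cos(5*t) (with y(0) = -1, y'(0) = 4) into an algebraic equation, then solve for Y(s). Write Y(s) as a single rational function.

Apply the Laplace transform to the equation.
The derivative rules (L{y''} = s^2 Y - s·y(0) - y'(0) and L{y'} = sY - y(0), with y(0) = -1, y'(0) = 4) turn the left side into (s^2 + 3*s - 5)Y - (-s + 1).
The right side is L{cos(5*t)} = s/(s^2 + 25).
So (s^2 + 3*s - 5)Y = s/(s^2 + 25) + (-s + 1).
Solve for Y(s) and write it as one ratio of polynomials.

Y(s) = (-s^3 + s^2 - 24*s + 25)/(s^4 + 3*s^3 + 20*s^2 + 75*s - 125)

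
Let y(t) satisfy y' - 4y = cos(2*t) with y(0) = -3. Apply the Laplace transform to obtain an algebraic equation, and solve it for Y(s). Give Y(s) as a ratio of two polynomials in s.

Apply the Laplace transform to the equation.
With L{y'} = sY - y(0) = sY - (-3): the LHS transforms to (s - 4)Y - (-3).
The right side is L{cos(2*t)} = s/(s^2 + 4).
So (s - 4)Y = s/(s^2 + 4) + (-3).
Isolate Y and clear denominators.

Y(s) = (-3*s^2 + s - 12)/(s^3 - 4*s^2 + 4*s - 16)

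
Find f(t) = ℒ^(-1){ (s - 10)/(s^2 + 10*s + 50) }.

f(t) = -3*exp(-5*t)*sin(5*t) + exp(-5*t)*cos(5*t)

Complete the square in the denominator: s^2 + 10*s + 50 = (s + 5)^2 + 5^2.
Split the numerator to match: s - 10 = 1·(s + 5) - 3·5.
Invert each term: 1·(s + 5)/((s + 5)^2 + 25) ↔ e^(-5t)cos(5t); -3·5/((s + 5)^2 + 25) ↔ -3e^(-5t)sin(5t).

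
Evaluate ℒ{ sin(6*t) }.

6/(s^2 + 36)

L{sin(6t)} = 6/(s^2 + 36).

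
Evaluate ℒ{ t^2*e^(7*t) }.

L{e^(7t)} = 1/(s - 7).
Then apply L{t^2·g(t)} = (-1)^2 d^2/ds^2[H(s)] with H(s) = 1/(s - 7):
differentiating 2 times and applying the sign gives 2/(s - 7)^3.

2/(s - 7)^3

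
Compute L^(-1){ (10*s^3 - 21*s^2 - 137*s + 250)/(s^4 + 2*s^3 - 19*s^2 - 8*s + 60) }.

-2*exp(3*t) + exp(2*t) + 6*exp(-2*t) + 5*exp(-5*t)

Factor the denominator: s^4 + 2*s^3 - 19*s^2 - 8*s + 60 = (s - 3)*(s - 2)*(s + 2)*(s + 5).
Partial fraction decomposition gives [5/(s + 5)] + [-2/(s - 3)] + [6/(s + 2)] + [1/(s - 2)].
Invert each term: 5/(s + 5) ↔ 5e^(-5t); -2/(s - 3) ↔ -2e^(3t); 6/(s + 2) ↔ 6e^(-2t); 1/(s - 2) ↔ e^(2t).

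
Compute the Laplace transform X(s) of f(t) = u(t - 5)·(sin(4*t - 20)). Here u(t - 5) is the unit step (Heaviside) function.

By the second shifting theorem, L{u(t - c)·g(t - c)} = e^(-cs)·G(s) with c = 5 and G(s) = L{g(t)}.
L{sin(4t)} = 4/(s^2 + 16).

X(s) = 4*exp(-5*s)/(s^2 + 16)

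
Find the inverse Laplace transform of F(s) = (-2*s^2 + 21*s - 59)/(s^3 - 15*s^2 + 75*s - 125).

-2*t^2*exp(5*t) + t*exp(5*t) - 2*exp(5*t)

Factor the denominator: s^3 - 15*s^2 + 75*s - 125 = (s - 5)^3.
Partial fraction decomposition gives [-2/(s - 5)] + [(s - 5)^(-2)] + [-4/(s - 5)^3].
Invert each term: -2/(s - 5) ↔ -2e^(5t); 1/(s - 5)^2 ↔ t·e^(5t); -4/(s - 5)^3 ↔ (-2)t^2·e^(5t).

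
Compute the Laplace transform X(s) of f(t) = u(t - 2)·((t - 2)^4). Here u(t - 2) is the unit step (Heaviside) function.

By the second shifting theorem, L{u(t - c)·g(t - c)} = e^(-cs)·G(s) with c = 2 and G(s) = L{g(t)}.
L{t^4} = 4!/s^5 = 24/s^5.

X(s) = 24*exp(-2*s)/s^5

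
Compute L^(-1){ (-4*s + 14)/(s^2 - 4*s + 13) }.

2*exp(2*t)*sin(3*t) - 4*exp(2*t)*cos(3*t)

Complete the square in the denominator: s^2 - 4*s + 13 = (s - 2)^2 + 3^2.
Split the numerator to match: -4*s + 14 = -4·(s - 2) + 2·3.
Invert each term: -4·(s - 2)/((s - 2)^2 + 9) ↔ -4e^(2t)cos(3t); 2·3/((s - 2)^2 + 9) ↔ 2e^(2t)sin(3t).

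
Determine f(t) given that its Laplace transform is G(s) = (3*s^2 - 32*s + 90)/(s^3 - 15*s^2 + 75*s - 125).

f(t) = 5*t^2*exp(5*t)/2 - 2*t*exp(5*t) + 3*exp(5*t)

Factor the denominator: s^3 - 15*s^2 + 75*s - 125 = (s - 5)^3.
Partial fraction decomposition gives [3/(s - 5)] + [-2/(s - 5)^2] + [5/(s - 5)^3].
Invert each term: 3/(s - 5) ↔ 3e^(5t); -2/(s - 5)^2 ↔ -2t·e^(5t); 5/(s - 5)^3 ↔ (5/2)t^2·e^(5t).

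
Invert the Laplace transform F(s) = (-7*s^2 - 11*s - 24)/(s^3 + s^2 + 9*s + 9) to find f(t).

f(t) = -2*sin(3*t) - 5*cos(3*t) - 2*exp(-t)

Factor the denominator: s^3 + s^2 + 9*s + 9 = (s + 1)*(s^2 + 9).
Partial fraction decomposition gives [-2/(s + 1)] + [-5*s/(s^2 + 9)] + [-6/(s^2 + 9)].
Invert each term: -2/(s + 1) ↔ -2e^(-t); -5·s/(s^2 + 9) ↔ -5cos(3t); -2·3/(s^2 + 9) ↔ -2sin(3t).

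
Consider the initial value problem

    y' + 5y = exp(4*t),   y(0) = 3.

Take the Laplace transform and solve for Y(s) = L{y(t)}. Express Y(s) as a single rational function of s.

Y(s) = (3*s - 11)/(s^2 + s - 20)

Take the Laplace transform of both sides.
Using L{y'} = sY - y(0) = sY - 3, the left side becomes (s + 5)Y - (3).
The right side is L{exp(4*t)} = 1/(s - 4).
So (s + 5)Y = 1/(s - 4) + (3).
Isolate Y and clear denominators.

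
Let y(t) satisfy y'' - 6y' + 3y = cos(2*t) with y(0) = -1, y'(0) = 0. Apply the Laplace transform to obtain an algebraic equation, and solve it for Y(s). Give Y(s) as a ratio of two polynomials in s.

Apply the Laplace transform to the equation.
With L{y''} = s^2 Y - s·y(0) - y'(0) and L{y'} = sY - y(0), with y(0) = -1, y'(0) = 0: the LHS transforms to (s^2 - 6*s + 3)Y - (-s + 6).
The right side is L{cos(2*t)} = s/(s^2 + 4).
So (s^2 - 6*s + 3)Y = s/(s^2 + 4) + (-s + 6).
Divide through and combine into a single rational function.

Y(s) = (-s^3 + 6*s^2 - 3*s + 24)/(s^4 - 6*s^3 + 7*s^2 - 24*s + 12)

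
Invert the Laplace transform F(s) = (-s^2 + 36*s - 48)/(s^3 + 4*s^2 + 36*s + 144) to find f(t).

Factor the denominator: s^3 + 4*s^2 + 36*s + 144 = (s + 4)*(s^2 + 36).
Partial fraction decomposition gives [-4/(s + 4)] + [3*s/(s^2 + 36)] + [24/(s^2 + 36)].
Invert each term: -4/(s + 4) ↔ -4e^(-4t); 3·s/(s^2 + 36) ↔ 3cos(6t); 4·6/(s^2 + 36) ↔ 4sin(6t).

f(t) = 4*sin(6*t) + 3*cos(6*t) - 4*exp(-4*t)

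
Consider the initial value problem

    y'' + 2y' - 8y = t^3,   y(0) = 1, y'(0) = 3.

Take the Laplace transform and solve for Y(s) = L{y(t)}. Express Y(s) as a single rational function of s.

Y(s) = (s^5 + 5*s^4 + 6)/(s^6 + 2*s^5 - 8*s^4)

Apply the Laplace transform to the equation.
With L{y''} = s^2 Y - s·y(0) - y'(0) and L{y'} = sY - y(0), with y(0) = 1, y'(0) = 3: the LHS transforms to (s^2 + 2*s - 8)Y - (s + 5).
The right side is L{t^3} = 6/s^4.
So (s^2 + 2*s - 8)Y = 6/s^4 + (s + 5).
Divide through and combine into a single rational function.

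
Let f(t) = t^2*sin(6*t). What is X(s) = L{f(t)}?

L{sin(6t)} = 6/(s^2 + 36).
Then apply L{t^2·g(t)} = (-1)^2 d^2/ds^2[G(s)] with G(s) = 6/(s^2 + 36):
differentiating 2 times and applying the sign gives 36*(s^2 - 12)/(s^2 + 36)^3.

X(s) = 36*(s^2 - 12)/(s^2 + 36)^3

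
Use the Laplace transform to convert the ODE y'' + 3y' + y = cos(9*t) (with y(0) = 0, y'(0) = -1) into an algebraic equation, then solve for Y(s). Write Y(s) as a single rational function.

Take the Laplace transform of both sides.
The derivative rules (L{y''} = s^2 Y - s·y(0) - y'(0) and L{y'} = sY - y(0), with y(0) = 0, y'(0) = -1) turn the left side into (s^2 + 3*s + 1)Y - (-1).
The right side is L{cos(9*t)} = s/(s^2 + 81).
So (s^2 + 3*s + 1)Y = s/(s^2 + 81) + (-1).
Solve for Y(s) and write it as one ratio of polynomials.

Y(s) = (-s^2 + s - 81)/(s^4 + 3*s^3 + 82*s^2 + 243*s + 81)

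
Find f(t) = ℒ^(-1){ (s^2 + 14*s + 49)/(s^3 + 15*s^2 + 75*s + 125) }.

Factor the denominator: s^3 + 15*s^2 + 75*s + 125 = (s + 5)^3.
Partial fraction decomposition gives [1/(s + 5)] + [4/(s + 5)^2] + [4/(s + 5)^3].
Invert each term: 1/(s + 5) ↔ e^(-5t); 4/(s + 5)^2 ↔ 4t·e^(-5t); 4/(s + 5)^3 ↔ (2)t^2·e^(-5t).

f(t) = 2*t^2*exp(-5*t) + 4*t*exp(-5*t) + exp(-5*t)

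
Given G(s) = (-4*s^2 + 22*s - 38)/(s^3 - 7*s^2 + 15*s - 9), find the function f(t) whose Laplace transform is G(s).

f(t) = -4*t*exp(3*t) + exp(3*t) - 5*exp(t)

Factor the denominator: s^3 - 7*s^2 + 15*s - 9 = (s - 3)^2*(s - 1).
Partial fraction decomposition gives [1/(s - 3)] + [-4/(s - 3)^2] + [-5/(s - 1)].
Invert each term: 1/(s - 3) ↔ e^(3t); -4/(s - 3)^2 ↔ -4t·e^(3t); -5/(s - 1) ↔ -5e^(t).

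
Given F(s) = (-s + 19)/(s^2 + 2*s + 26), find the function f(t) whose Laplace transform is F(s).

Complete the square in the denominator: s^2 + 2*s + 26 = (s + 1)^2 + 5^2.
Split the numerator to match: -s + 19 = -1·(s + 1) + 4·5.
Invert each term: -1·(s + 1)/((s + 1)^2 + 25) ↔ -e^(-t)cos(5t); 4·5/((s + 1)^2 + 25) ↔ 4e^(-t)sin(5t).

f(t) = 4*exp(-t)*sin(5*t) - exp(-t)*cos(5*t)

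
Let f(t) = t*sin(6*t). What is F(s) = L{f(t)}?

L{sin(6t)} = 6/(s^2 + 36).
Then apply L{t·g(t)} = -d/ds[G(s)] with G(s) = 6/(s^2 + 36):
differentiating 1 time and applying the sign gives 12*s/(s^2 + 36)^2.

F(s) = 12*s/(s^2 + 36)^2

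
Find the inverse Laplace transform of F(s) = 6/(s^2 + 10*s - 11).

exp(-5*t)*sinh(6*t)

Rewrite the denominator: s^2 + 10*s - 11 = (s + 5)^2 - 36.
The form in (s + 5) signals a first-shifting-theorem factor e^(-5t).
Since L{sinh(6t)} = 6/(s^2 - 36), the inverse is e^(-5*t)*sinh(6*t).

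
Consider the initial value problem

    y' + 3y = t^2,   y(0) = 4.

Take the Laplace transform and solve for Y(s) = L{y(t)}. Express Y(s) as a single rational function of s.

Apply the Laplace transform to the equation.
Using L{y'} = sY - y(0) = sY - 4, the left side becomes (s + 3)Y - (4).
The right side is L{t^2} = 2/s^3.
So (s + 3)Y = 2/s^3 + (4).
Divide through and combine into a single rational function.

Y(s) = (4*s^3 + 2)/(s^4 + 3*s^3)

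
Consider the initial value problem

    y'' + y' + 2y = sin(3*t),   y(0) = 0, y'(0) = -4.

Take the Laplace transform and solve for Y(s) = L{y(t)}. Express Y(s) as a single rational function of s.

Y(s) = (-4*s^2 - 33)/(s^4 + s^3 + 11*s^2 + 9*s + 18)

Transform both sides with L{·}.
Using L{y''} = s^2 Y - s·y(0) - y'(0) and L{y'} = sY - y(0), with y(0) = 0, y'(0) = -4, the left side becomes (s^2 + s + 2)Y - (-4).
The right side is L{sin(3*t)} = 3/(s^2 + 9).
So (s^2 + s + 2)Y = 3/(s^2 + 9) + (-4).
Divide through and combine into a single rational function.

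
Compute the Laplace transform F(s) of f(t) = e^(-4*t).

L{1} = 1/s.
By the first shifting theorem, multiplying by e^(-4t) replaces s with s + 4.

F(s) = 1/(s + 4)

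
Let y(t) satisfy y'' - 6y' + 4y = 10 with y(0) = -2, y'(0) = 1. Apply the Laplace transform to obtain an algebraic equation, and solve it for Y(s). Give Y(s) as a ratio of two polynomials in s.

Apply the Laplace transform to the equation.
Using L{y''} = s^2 Y - s·y(0) - y'(0) and L{y'} = sY - y(0), with y(0) = -2, y'(0) = 1, the left side becomes (s^2 - 6*s + 4)Y - (-2*s + 13).
The right side is L{10} = 10/s.
So (s^2 - 6*s + 4)Y = 10/s + (-2*s + 13).
Solve for Y(s) and write it as one ratio of polynomials.

Y(s) = (-2*s^2 + 13*s + 10)/(s^3 - 6*s^2 + 4*s)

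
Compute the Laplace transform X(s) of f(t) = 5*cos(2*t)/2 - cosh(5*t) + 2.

The transform is linear, so treat each term independently.
L{2} = 2/s; (5/2)·[L{cos(2t)} = s/(s^2 + 4)]; (-1)·[L{cosh(5t)} = s/(s^2 - 25)].

X(s) = 5*s/(2*(s^2 + 4)) - s/(s^2 - 25) + 2/s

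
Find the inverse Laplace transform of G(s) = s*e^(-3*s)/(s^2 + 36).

Heaviside(t - 3)*(cos(6*t - 18))

The factor e^(-3s) signals a time shift by c = 3 (second shifting theorem).
L{cos(6t)} = s/(s^2 + 36), so L^-1{s/(s^2 + 36)} = cos(6*t).
Hence the inverse is u(t - 3) times that function evaluated at t - 3.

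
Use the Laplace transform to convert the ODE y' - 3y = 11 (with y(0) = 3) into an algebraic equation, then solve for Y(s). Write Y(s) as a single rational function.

Y(s) = (3*s + 11)/(s^2 - 3*s)

Laplace-transform each side.
With L{y'} = sY - y(0) = sY - 3: the LHS transforms to (s - 3)Y - (3).
The right side is L{11} = 11/s.
So (s - 3)Y = 11/s + (3).
Divide through and combine into a single rational function.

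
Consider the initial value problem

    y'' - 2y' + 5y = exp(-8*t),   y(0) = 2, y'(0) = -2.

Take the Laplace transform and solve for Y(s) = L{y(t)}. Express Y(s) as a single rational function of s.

Laplace-transform each side.
The derivative rules (L{y''} = s^2 Y - s·y(0) - y'(0) and L{y'} = sY - y(0), with y(0) = 2, y'(0) = -2) turn the left side into (s^2 - 2*s + 5)Y - (2*s - 6).
The right side is L{exp(-8*t)} = 1/(s + 8).
So (s^2 - 2*s + 5)Y = 1/(s + 8) + (2*s - 6).
Solve for Y(s) and write it as one ratio of polynomials.

Y(s) = (2*s^2 + 10*s - 47)/(s^3 + 6*s^2 - 11*s + 40)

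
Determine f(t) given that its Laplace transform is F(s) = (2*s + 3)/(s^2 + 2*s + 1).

f(t) = t*exp(-t) + 2*exp(-t)

Factor the denominator: s^2 + 2*s + 1 = (s + 1)^2.
Partial fraction decomposition gives [2/(s + 1)] + [(s + 1)^(-2)].
Invert each term: 2/(s + 1) ↔ 2e^(-t); 1/(s + 1)^2 ↔ t·e^(-t).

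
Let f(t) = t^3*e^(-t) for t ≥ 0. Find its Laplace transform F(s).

F(s) = 6/(s + 1)^4

L{t^3} = 3!/s^4 = 6/s^4.
By the first shifting theorem, multiplying by e^(-t) replaces s with s + 1.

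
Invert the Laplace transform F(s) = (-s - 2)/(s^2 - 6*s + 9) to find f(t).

f(t) = -5*t*exp(3*t) - exp(3*t)

Factor the denominator: s^2 - 6*s + 9 = (s - 3)^2.
Partial fraction decomposition gives [-1/(s - 3)] + [-5/(s - 3)^2].
Invert each term: -1/(s - 3) ↔ -e^(3t); -5/(s - 3)^2 ↔ -5t·e^(3t).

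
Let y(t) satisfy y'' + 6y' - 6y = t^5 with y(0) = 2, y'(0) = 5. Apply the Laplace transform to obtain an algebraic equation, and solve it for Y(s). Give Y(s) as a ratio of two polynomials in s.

Y(s) = (2*s^7 + 17*s^6 + 120)/(s^8 + 6*s^7 - 6*s^6)

Take the Laplace transform of both sides.
Using L{y''} = s^2 Y - s·y(0) - y'(0) and L{y'} = sY - y(0), with y(0) = 2, y'(0) = 5, the left side becomes (s^2 + 6*s - 6)Y - (2*s + 17).
The right side is L{t^5} = 120/s^6.
So (s^2 + 6*s - 6)Y = 120/s^6 + (2*s + 17).
Divide through and combine into a single rational function.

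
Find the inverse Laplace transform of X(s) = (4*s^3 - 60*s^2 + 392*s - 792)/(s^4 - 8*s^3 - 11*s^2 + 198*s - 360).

4*exp(6*t) - 4*exp(4*t) - 2*exp(3*t) + 6*exp(-5*t)

Factor the denominator: s^4 - 8*s^3 - 11*s^2 + 198*s - 360 = (s - 6)*(s - 4)*(s - 3)*(s + 5).
Partial fraction decomposition gives [-2/(s - 3)] + [-4/(s - 4)] + [4/(s - 6)] + [6/(s + 5)].
Invert each term: -2/(s - 3) ↔ -2e^(3t); -4/(s - 4) ↔ -4e^(4t); 4/(s - 6) ↔ 4e^(6t); 6/(s + 5) ↔ 6e^(-5t).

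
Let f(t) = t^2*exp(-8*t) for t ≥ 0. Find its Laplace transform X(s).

X(s) = 2/(s + 8)^3

L{e^(-8t)} = 1/(s + 8).
Then apply L{t^2·g(t)} = (-1)^2 d^2/ds^2[G(s)] with G(s) = 1/(s + 8):
differentiating 2 times and applying the sign gives 2/(s + 8)^3.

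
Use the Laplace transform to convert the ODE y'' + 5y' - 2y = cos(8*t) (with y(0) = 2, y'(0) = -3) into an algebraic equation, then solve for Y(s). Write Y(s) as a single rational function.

Laplace-transform each side.
The derivative rules (L{y''} = s^2 Y - s·y(0) - y'(0) and L{y'} = sY - y(0), with y(0) = 2, y'(0) = -3) turn the left side into (s^2 + 5*s - 2)Y - (2*s + 7).
The right side is L{cos(8*t)} = s/(s^2 + 64).
So (s^2 + 5*s - 2)Y = s/(s^2 + 64) + (2*s + 7).
Isolate Y and clear denominators.

Y(s) = (2*s^3 + 7*s^2 + 129*s + 448)/(s^4 + 5*s^3 + 62*s^2 + 320*s - 128)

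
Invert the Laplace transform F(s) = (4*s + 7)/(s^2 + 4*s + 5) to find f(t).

f(t) = -exp(-2*t)*sin(t) + 4*exp(-2*t)*cos(t)

Complete the square in the denominator: s^2 + 4*s + 5 = (s + 2)^2 + 1^2.
Split the numerator to match: 4*s + 7 = 4·(s + 2) - 1·1.
Invert each term: 4·(s + 2)/((s + 2)^2 + 1) ↔ 4e^(-2t)cos(t); -1·1/((s + 2)^2 + 1) ↔ -e^(-2t)sin(t).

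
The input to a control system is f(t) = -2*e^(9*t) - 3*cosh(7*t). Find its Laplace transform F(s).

F(s) = -3*s/(s^2 - 49) - 2/(s - 9)

By linearity of the Laplace transform, transform each term separately.
(-2)·[L{e^(9t)} = 1/(s - 9)]; (-3)·[L{cosh(7t)} = s/(s^2 - 49)].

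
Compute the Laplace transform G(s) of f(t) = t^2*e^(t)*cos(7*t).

G(s) = 2*(s - 1)*(s^2 - 2*s - 146)/(s^2 - 2*s + 50)^3

L{cos(7t)} = s/(s^2 + 49).
Multiplying by e^(t) shifts s → s - 1, so L{e^(t)*cos(7*t)} = (s - 1)/((s - 1)^2 + 49).
Then apply L{t^2·g(t)} = (-1)^2 d^2/ds^2[H(s)] with H(s) = (s - 1)/((s - 1)^2 + 49):
differentiating 2 times and applying the sign gives 2*(s - 1)*(s^2 - 2*s - 146)/(s^2 - 2*s + 50)^3.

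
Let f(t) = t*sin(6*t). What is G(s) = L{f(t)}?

G(s) = 12*s/(s^2 + 36)^2

L{sin(6t)} = 6/(s^2 + 36).
Then apply L{t·g(t)} = -d/ds[H(s)] with H(s) = 6/(s^2 + 36):
differentiating 1 time and applying the sign gives 12*s/(s^2 + 36)^2.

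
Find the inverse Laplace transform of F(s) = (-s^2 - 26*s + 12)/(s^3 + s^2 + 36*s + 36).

Factor the denominator: s^3 + s^2 + 36*s + 36 = (s + 1)*(s^2 + 36).
Partial fraction decomposition gives [1/(s + 1)] + [-2*s/(s^2 + 36)] + [-24/(s^2 + 36)].
Invert each term: 1/(s + 1) ↔ e^(-t); -2·s/(s^2 + 36) ↔ -2cos(6t); -4·6/(s^2 + 36) ↔ -4sin(6t).

-4*sin(6*t) - 2*cos(6*t) + exp(-t)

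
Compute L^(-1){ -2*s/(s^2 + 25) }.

Since L{cos(5t)} = s/(s^2 + 25), the inverse is cos(5*t), scaled by -2.

-2*cos(5*t)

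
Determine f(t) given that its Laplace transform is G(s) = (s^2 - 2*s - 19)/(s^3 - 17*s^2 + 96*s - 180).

Factor the denominator: s^3 - 17*s^2 + 96*s - 180 = (s - 6)^2*(s - 5).
Partial fraction decomposition gives [5/(s - 6)] + [5/(s - 6)^2] + [-4/(s - 5)].
Invert each term: 5/(s - 6) ↔ 5e^(6t); 5/(s - 6)^2 ↔ 5t·e^(6t); -4/(s - 5) ↔ -4e^(5t).

f(t) = 5*t*exp(6*t) + 5*exp(6*t) - 4*exp(5*t)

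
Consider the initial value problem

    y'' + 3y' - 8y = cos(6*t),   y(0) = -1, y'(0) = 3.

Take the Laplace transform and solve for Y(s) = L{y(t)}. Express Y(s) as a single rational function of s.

Y(s) = (-s^3 - 35*s)/(s^4 + 3*s^3 + 28*s^2 + 108*s - 288)

Transform both sides with L{·}.
With L{y''} = s^2 Y - s·y(0) - y'(0) and L{y'} = sY - y(0), with y(0) = -1, y'(0) = 3: the LHS transforms to (s^2 + 3*s - 8)Y - (-s).
The right side is L{cos(6*t)} = s/(s^2 + 36).
So (s^2 + 3*s - 8)Y = s/(s^2 + 36) + (-s).
Divide through and combine into a single rational function.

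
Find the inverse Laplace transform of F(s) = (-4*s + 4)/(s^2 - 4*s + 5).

-4*exp(2*t)*sin(t) - 4*exp(2*t)*cos(t)

Complete the square in the denominator: s^2 - 4*s + 5 = (s - 2)^2 + 1^2.
Split the numerator to match: -4*s + 4 = -4·(s - 2) - 4·1.
Invert each term: -4·(s - 2)/((s - 2)^2 + 1) ↔ -4e^(2t)cos(t); -4·1/((s - 2)^2 + 1) ↔ -4e^(2t)sin(t).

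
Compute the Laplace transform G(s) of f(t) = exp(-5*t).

G(s) = 1/(s + 5)

L{e^(-5t)} = 1/(s + 5).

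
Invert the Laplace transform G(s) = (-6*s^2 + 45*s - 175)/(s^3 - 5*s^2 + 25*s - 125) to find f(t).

f(t) = -2*exp(5*t) + 5*sin(5*t) - 4*cos(5*t)

Factor the denominator: s^3 - 5*s^2 + 25*s - 125 = (s - 5)*(s^2 + 25).
Partial fraction decomposition gives [-2/(s - 5)] + [-4*s/(s^2 + 25)] + [25/(s^2 + 25)].
Invert each term: -2/(s - 5) ↔ -2e^(5t); -4·s/(s^2 + 25) ↔ -4cos(5t); 5·5/(s^2 + 25) ↔ 5sin(5t).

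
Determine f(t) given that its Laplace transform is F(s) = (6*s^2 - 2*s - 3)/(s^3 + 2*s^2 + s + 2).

Factor the denominator: s^3 + 2*s^2 + s + 2 = (s + 2)*(s^2 + 1).
Partial fraction decomposition gives [5/(s + 2)] + [s/(s^2 + 1)] + [-4/(s^2 + 1)].
Invert each term: 5/(s + 2) ↔ 5e^(-2t); 1·s/(s^2 + 1) ↔ cos(t); -4·1/(s^2 + 1) ↔ -4sin(t).

f(t) = -4*sin(t) + cos(t) + 5*exp(-2*t)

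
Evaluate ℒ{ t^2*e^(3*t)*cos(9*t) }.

L{cos(9t)} = s/(s^2 + 81).
Multiplying by e^(3t) shifts s → s - 3, so L{e^(3*t)*cos(9*t)} = (s - 3)/((s - 3)^2 + 81).
Then apply L{t^2·g(t)} = (-1)^2 d^2/ds^2[H(s)] with H(s) = (s - 3)/((s - 3)^2 + 81):
differentiating 2 times and applying the sign gives 2*(s - 3)*(s^2 - 6*s - 234)/(s^2 - 6*s + 90)^3.

2*(s - 3)*(s^2 - 6*s - 234)/(s^2 - 6*s + 90)^3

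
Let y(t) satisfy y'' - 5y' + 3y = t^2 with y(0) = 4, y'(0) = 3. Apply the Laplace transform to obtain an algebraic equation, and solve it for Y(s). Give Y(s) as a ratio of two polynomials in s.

Y(s) = (4*s^4 - 17*s^3 + 2)/(s^5 - 5*s^4 + 3*s^3)

Take the Laplace transform of both sides.
With L{y''} = s^2 Y - s·y(0) - y'(0) and L{y'} = sY - y(0), with y(0) = 4, y'(0) = 3: the LHS transforms to (s^2 - 5*s + 3)Y - (4*s - 17).
The right side is L{t^2} = 2/s^3.
So (s^2 - 5*s + 3)Y = 2/s^3 + (4*s - 17).
Isolate Y and clear denominators.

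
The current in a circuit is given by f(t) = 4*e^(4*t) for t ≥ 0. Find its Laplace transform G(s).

L{4} = 4/s.
By the first shifting theorem, multiplying by e^(4t) replaces s with s - 4.

G(s) = 4/(s - 4)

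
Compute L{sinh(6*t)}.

L{sinh(6t)} = 6/(s^2 - 36).

6/(s^2 - 36)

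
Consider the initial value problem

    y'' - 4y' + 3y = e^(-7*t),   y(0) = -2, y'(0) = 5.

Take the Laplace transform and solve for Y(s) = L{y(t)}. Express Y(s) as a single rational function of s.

Laplace-transform each side.
With L{y''} = s^2 Y - s·y(0) - y'(0) and L{y'} = sY - y(0), with y(0) = -2, y'(0) = 5: the LHS transforms to (s^2 - 4*s + 3)Y - (-2*s + 13).
The right side is L{e^(-7*t)} = 1/(s + 7).
So (s^2 - 4*s + 3)Y = 1/(s + 7) + (-2*s + 13).
Solve for Y(s) and write it as one ratio of polynomials.

Y(s) = (-2*s^2 - s + 92)/(s^3 + 3*s^2 - 25*s + 21)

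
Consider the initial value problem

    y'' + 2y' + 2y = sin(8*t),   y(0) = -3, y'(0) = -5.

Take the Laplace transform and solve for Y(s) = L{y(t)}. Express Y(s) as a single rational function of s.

Y(s) = (-3*s^3 - 11*s^2 - 192*s - 696)/(s^4 + 2*s^3 + 66*s^2 + 128*s + 128)

Laplace-transform each side.
Using L{y''} = s^2 Y - s·y(0) - y'(0) and L{y'} = sY - y(0), with y(0) = -3, y'(0) = -5, the left side becomes (s^2 + 2*s + 2)Y - (-3*s - 11).
The right side is L{sin(8*t)} = 8/(s^2 + 64).
So (s^2 + 2*s + 2)Y = 8/(s^2 + 64) + (-3*s - 11).
Divide through and combine into a single rational function.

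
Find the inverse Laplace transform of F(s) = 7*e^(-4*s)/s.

Heaviside(t - 4)*(7)

The factor e^(-4s) signals a time shift by c = 4 (second shifting theorem).
L{7} = 7/s, so L^-1{7/s} = 7.
Hence the inverse is u(t - 4) times that function evaluated at t - 4.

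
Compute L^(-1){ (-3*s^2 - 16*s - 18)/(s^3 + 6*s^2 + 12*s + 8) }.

Factor the denominator: s^3 + 6*s^2 + 12*s + 8 = (s + 2)^3.
Partial fraction decomposition gives [-3/(s + 2)] + [-4/(s + 2)^2] + [2/(s + 2)^3].
Invert each term: -3/(s + 2) ↔ -3e^(-2t); -4/(s + 2)^2 ↔ -4t·e^(-2t); 2/(s + 2)^3 ↔ (1)t^2·e^(-2t).

t^2*exp(-2*t) - 4*t*exp(-2*t) - 3*exp(-2*t)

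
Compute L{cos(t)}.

L{cos(t)} = s/(s^2 + 1).

s/(s^2 + 1)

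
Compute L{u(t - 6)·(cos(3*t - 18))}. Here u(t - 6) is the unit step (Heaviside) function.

By the second shifting theorem, L{u(t - c)·g(t - c)} = e^(-cs)·H(s) with c = 6 and H(s) = L{g(t)}.
L{cos(3t)} = s/(s^2 + 9).

s*exp(-6*s)/(s^2 + 9)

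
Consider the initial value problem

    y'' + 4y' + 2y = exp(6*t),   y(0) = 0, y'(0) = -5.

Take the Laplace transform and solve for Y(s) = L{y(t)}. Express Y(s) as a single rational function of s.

Y(s) = (-5*s + 31)/(s^3 - 2*s^2 - 22*s - 12)

Take the Laplace transform of both sides.
Using L{y''} = s^2 Y - s·y(0) - y'(0) and L{y'} = sY - y(0), with y(0) = 0, y'(0) = -5, the left side becomes (s^2 + 4*s + 2)Y - (-5).
The right side is L{exp(6*t)} = 1/(s - 6).
So (s^2 + 4*s + 2)Y = 1/(s - 6) + (-5).
Divide through and combine into a single rational function.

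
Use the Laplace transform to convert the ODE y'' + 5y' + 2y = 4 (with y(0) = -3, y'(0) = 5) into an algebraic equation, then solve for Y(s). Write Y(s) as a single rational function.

Y(s) = (-3*s^2 - 10*s + 4)/(s^3 + 5*s^2 + 2*s)

Laplace-transform each side.
The derivative rules (L{y''} = s^2 Y - s·y(0) - y'(0) and L{y'} = sY - y(0), with y(0) = -3, y'(0) = 5) turn the left side into (s^2 + 5*s + 2)Y - (-3*s - 10).
The right side is L{4} = 4/s.
So (s^2 + 5*s + 2)Y = 4/s + (-3*s - 10).
Isolate Y and clear denominators.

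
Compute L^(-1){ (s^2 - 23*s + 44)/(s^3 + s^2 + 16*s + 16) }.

Factor the denominator: s^3 + s^2 + 16*s + 16 = (s + 1)*(s^2 + 16).
Partial fraction decomposition gives [4/(s + 1)] + [-3*s/(s^2 + 16)] + [-20/(s^2 + 16)].
Invert each term: 4/(s + 1) ↔ 4e^(-t); -3·s/(s^2 + 16) ↔ -3cos(4t); -5·4/(s^2 + 16) ↔ -5sin(4t).

-5*sin(4*t) - 3*cos(4*t) + 4*exp(-t)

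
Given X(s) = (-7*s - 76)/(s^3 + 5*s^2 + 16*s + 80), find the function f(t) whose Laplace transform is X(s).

f(t) = -3*sin(4*t) + cos(4*t) - exp(-5*t)

Factor the denominator: s^3 + 5*s^2 + 16*s + 80 = (s + 5)*(s^2 + 16).
Partial fraction decomposition gives [-1/(s + 5)] + [s/(s^2 + 16)] + [-12/(s^2 + 16)].
Invert each term: -1/(s + 5) ↔ -e^(-5t); 1·s/(s^2 + 16) ↔ cos(4t); -3·4/(s^2 + 16) ↔ -3sin(4t).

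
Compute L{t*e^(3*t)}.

(s - 3)^(-2)

L{e^(3t)} = 1/(s - 3).
Then apply L{t·g(t)} = -d/ds[G(s)] with G(s) = 1/(s - 3):
differentiating 1 time and applying the sign gives (s - 3)^(-2).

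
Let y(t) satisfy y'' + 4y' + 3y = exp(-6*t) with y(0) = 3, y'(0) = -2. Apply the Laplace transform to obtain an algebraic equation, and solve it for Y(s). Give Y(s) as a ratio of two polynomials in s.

Y(s) = (3*s^2 + 28*s + 61)/(s^3 + 10*s^2 + 27*s + 18)

Apply the Laplace transform to the equation.
Using L{y''} = s^2 Y - s·y(0) - y'(0) and L{y'} = sY - y(0), with y(0) = 3, y'(0) = -2, the left side becomes (s^2 + 4*s + 3)Y - (3*s + 10).
The right side is L{exp(-6*t)} = 1/(s + 6).
So (s^2 + 4*s + 3)Y = 1/(s + 6) + (3*s + 10).
Isolate Y and clear denominators.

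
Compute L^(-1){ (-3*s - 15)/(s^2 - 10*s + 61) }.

Complete the square in the denominator: s^2 - 10*s + 61 = (s - 5)^2 + 6^2.
Split the numerator to match: -3*s - 15 = -3·(s - 5) - 5·6.
Invert each term: -3·(s - 5)/((s - 5)^2 + 36) ↔ -3e^(5t)cos(6t); -5·6/((s - 5)^2 + 36) ↔ -5e^(5t)sin(6t).

-5*exp(5*t)*sin(6*t) - 3*exp(5*t)*cos(6*t)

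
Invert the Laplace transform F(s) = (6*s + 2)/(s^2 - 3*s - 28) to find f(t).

f(t) = 4*exp(7*t) + 2*exp(-4*t)

Factor the denominator: s^2 - 3*s - 28 = (s - 7)*(s + 4).
Partial fraction decomposition gives [2/(s + 4)] + [4/(s - 7)].
Invert each term: 2/(s + 4) ↔ 2e^(-4t); 4/(s - 7) ↔ 4e^(7t).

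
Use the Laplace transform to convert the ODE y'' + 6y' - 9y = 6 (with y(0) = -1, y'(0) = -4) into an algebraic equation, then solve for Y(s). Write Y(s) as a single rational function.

Laplace-transform each side.
With L{y''} = s^2 Y - s·y(0) - y'(0) and L{y'} = sY - y(0), with y(0) = -1, y'(0) = -4: the LHS transforms to (s^2 + 6*s - 9)Y - (-s - 10).
The right side is L{6} = 6/s.
So (s^2 + 6*s - 9)Y = 6/s + (-s - 10).
Solve for Y(s) and write it as one ratio of polynomials.

Y(s) = (-s^2 - 10*s + 6)/(s^3 + 6*s^2 - 9*s)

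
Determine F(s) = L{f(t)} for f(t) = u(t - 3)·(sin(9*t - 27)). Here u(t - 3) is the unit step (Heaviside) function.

F(s) = 9*exp(-3*s)/(s^2 + 81)

By the second shifting theorem, L{u(t - c)·g(t - c)} = e^(-cs)·G(s) with c = 3 and G(s) = L{g(t)}.
L{sin(9t)} = 9/(s^2 + 81).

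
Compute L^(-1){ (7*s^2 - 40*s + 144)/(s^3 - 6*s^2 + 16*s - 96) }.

3*exp(6*t) - 4*sin(4*t) + 4*cos(4*t)

Factor the denominator: s^3 - 6*s^2 + 16*s - 96 = (s - 6)*(s^2 + 16).
Partial fraction decomposition gives [3/(s - 6)] + [4*s/(s^2 + 16)] + [-16/(s^2 + 16)].
Invert each term: 3/(s - 6) ↔ 3e^(6t); 4·s/(s^2 + 16) ↔ 4cos(4t); -4·4/(s^2 + 16) ↔ -4sin(4t).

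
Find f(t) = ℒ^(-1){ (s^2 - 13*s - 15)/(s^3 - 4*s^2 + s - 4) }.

f(t) = -3*exp(4*t) + 3*sin(t) + 4*cos(t)

Factor the denominator: s^3 - 4*s^2 + s - 4 = (s - 4)*(s^2 + 1).
Partial fraction decomposition gives [-3/(s - 4)] + [4*s/(s^2 + 1)] + [3/(s^2 + 1)].
Invert each term: -3/(s - 4) ↔ -3e^(4t); 4·s/(s^2 + 1) ↔ 4cos(t); 3·1/(s^2 + 1) ↔ 3sin(t).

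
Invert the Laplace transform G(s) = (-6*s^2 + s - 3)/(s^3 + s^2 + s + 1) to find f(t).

Factor the denominator: s^3 + s^2 + s + 1 = (s + 1)*(s^2 + 1).
Partial fraction decomposition gives [-5/(s + 1)] + [-s/(s^2 + 1)] + [2/(s^2 + 1)].
Invert each term: -5/(s + 1) ↔ -5e^(-t); -1·s/(s^2 + 1) ↔ -cos(t); 2·1/(s^2 + 1) ↔ 2sin(t).

f(t) = 2*sin(t) - cos(t) - 5*exp(-t)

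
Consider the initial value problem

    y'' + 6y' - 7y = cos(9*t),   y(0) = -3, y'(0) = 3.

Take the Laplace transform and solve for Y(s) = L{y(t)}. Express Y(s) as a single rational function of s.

Y(s) = (-3*s^3 - 15*s^2 - 242*s - 1215)/(s^4 + 6*s^3 + 74*s^2 + 486*s - 567)

Laplace-transform each side.
With L{y''} = s^2 Y - s·y(0) - y'(0) and L{y'} = sY - y(0), with y(0) = -3, y'(0) = 3: the LHS transforms to (s^2 + 6*s - 7)Y - (-3*s - 15).
The right side is L{cos(9*t)} = s/(s^2 + 81).
So (s^2 + 6*s - 7)Y = s/(s^2 + 81) + (-3*s - 15).
Isolate Y and clear denominators.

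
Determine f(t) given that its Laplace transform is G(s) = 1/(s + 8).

Since L{e^(-8t)} = 1/(s + 8), the inverse is e^(-8*t).

f(t) = exp(-8*t)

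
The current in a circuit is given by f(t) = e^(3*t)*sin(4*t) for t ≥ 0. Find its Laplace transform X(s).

X(s) = 4/((s - 3)^2 + 16)

L{sin(4t)} = 4/(s^2 + 16).
By the first shifting theorem, multiplying by e^(3t) replaces s with s - 3.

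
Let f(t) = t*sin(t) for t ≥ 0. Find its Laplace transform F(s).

F(s) = 2*s/(s^2 + 1)^2

L{sin(t)} = 1/(s^2 + 1).
Then apply L{t·g(t)} = -d/ds[G(s)] with G(s) = 1/(s^2 + 1):
differentiating 1 time and applying the sign gives 2*s/(s^2 + 1)^2.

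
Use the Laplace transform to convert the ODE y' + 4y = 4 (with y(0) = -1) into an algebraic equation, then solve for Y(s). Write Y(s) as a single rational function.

Laplace-transform each side.
With L{y'} = sY - y(0) = sY - (-1): the LHS transforms to (s + 4)Y - (-1).
The right side is L{4} = 4/s.
So (s + 4)Y = 4/s + (-1).
Solve for Y(s) and write it as one ratio of polynomials.

Y(s) = (-s + 4)/(s^2 + 4*s)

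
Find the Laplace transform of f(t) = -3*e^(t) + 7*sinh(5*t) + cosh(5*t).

s/(s^2 - 25) + 35/(s^2 - 25) - 3/(s - 1)

The transform is linear, so treat each term independently.
L{cosh(5t)} = s/(s^2 - 25); (-3)·[L{e^(t)} = 1/(s - 1)]; (7)·[L{sinh(5t)} = 5/(s^2 - 25)].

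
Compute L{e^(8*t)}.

L{1} = 1/s.
By the first shifting theorem, multiplying by e^(8t) replaces s with s - 8.

1/(s - 8)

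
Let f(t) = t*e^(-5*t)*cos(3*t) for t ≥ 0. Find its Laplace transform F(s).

L{cos(3t)} = s/(s^2 + 9).
Multiplying by e^(-5t) shifts s → s + 5, so L{e^(-5*t)*cos(3*t)} = (s + 5)/((s + 5)^2 + 9).
Then apply L{t·g(t)} = -d/ds[G(s)] with G(s) = (s + 5)/((s + 5)^2 + 9):
differentiating 1 time and applying the sign gives (s + 2)*(s + 8)/(s^2 + 10*s + 34)^2.

F(s) = (s + 2)*(s + 8)/(s^2 + 10*s + 34)^2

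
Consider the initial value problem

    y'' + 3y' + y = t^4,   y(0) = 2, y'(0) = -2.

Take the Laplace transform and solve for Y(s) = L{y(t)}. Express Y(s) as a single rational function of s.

Y(s) = (2*s^6 + 4*s^5 + 24)/(s^7 + 3*s^6 + s^5)

Apply the Laplace transform to the equation.
The derivative rules (L{y''} = s^2 Y - s·y(0) - y'(0) and L{y'} = sY - y(0), with y(0) = 2, y'(0) = -2) turn the left side into (s^2 + 3*s + 1)Y - (2*s + 4).
The right side is L{t^4} = 24/s^5.
So (s^2 + 3*s + 1)Y = 24/s^5 + (2*s + 4).
Divide through and combine into a single rational function.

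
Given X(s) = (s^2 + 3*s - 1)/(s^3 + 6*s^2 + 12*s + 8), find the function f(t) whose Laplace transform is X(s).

f(t) = -3*t^2*exp(-2*t)/2 - t*exp(-2*t) + exp(-2*t)

Factor the denominator: s^3 + 6*s^2 + 12*s + 8 = (s + 2)^3.
Partial fraction decomposition gives [1/(s + 2)] + [-1/(s + 2)^2] + [-3/(s + 2)^3].
Invert each term: 1/(s + 2) ↔ e^(-2t); -1/(s + 2)^2 ↔ -t·e^(-2t); -3/(s + 2)^3 ↔ (-3/2)t^2·e^(-2t).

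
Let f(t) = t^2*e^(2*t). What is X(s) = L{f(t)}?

L{e^(2t)} = 1/(s - 2).
Then apply L{t^2·g(t)} = (-1)^2 d^2/ds^2[G(s)] with G(s) = 1/(s - 2):
differentiating 2 times and applying the sign gives 2/(s - 2)^3.

X(s) = 2/(s - 2)^3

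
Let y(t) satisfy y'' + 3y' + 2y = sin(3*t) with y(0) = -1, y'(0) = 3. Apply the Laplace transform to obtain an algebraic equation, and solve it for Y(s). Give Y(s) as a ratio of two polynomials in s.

Apply the Laplace transform to the equation.
With L{y''} = s^2 Y - s·y(0) - y'(0) and L{y'} = sY - y(0), with y(0) = -1, y'(0) = 3: the LHS transforms to (s^2 + 3*s + 2)Y - (-s).
The right side is L{sin(3*t)} = 3/(s^2 + 9).
So (s^2 + 3*s + 2)Y = 3/(s^2 + 9) + (-s).
Solve for Y(s) and write it as one ratio of polynomials.

Y(s) = (-s^3 - 9*s + 3)/(s^4 + 3*s^3 + 11*s^2 + 27*s + 18)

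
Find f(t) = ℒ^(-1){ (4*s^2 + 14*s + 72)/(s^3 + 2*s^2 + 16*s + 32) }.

Factor the denominator: s^3 + 2*s^2 + 16*s + 32 = (s + 2)*(s^2 + 16).
Partial fraction decomposition gives [3/(s + 2)] + [s/(s^2 + 16)] + [12/(s^2 + 16)].
Invert each term: 3/(s + 2) ↔ 3e^(-2t); 1·s/(s^2 + 16) ↔ cos(4t); 3·4/(s^2 + 16) ↔ 3sin(4t).

f(t) = 3*sin(4*t) + cos(4*t) + 3*exp(-2*t)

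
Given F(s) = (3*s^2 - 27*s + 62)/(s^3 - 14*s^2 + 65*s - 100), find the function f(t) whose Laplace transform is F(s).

Factor the denominator: s^3 - 14*s^2 + 65*s - 100 = (s - 5)^2*(s - 4).
Partial fraction decomposition gives [1/(s - 5)] + [2/(s - 5)^2] + [2/(s - 4)].
Invert each term: 1/(s - 5) ↔ e^(5t); 2/(s - 5)^2 ↔ 2t·e^(5t); 2/(s - 4) ↔ 2e^(4t).

f(t) = 2*t*exp(5*t) + exp(5*t) + 2*exp(4*t)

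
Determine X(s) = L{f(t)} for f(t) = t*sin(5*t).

X(s) = 10*s/(s^2 + 25)^2

L{sin(5t)} = 5/(s^2 + 25).
Then apply L{t·g(t)} = -d/ds[G(s)] with G(s) = 5/(s^2 + 25):
differentiating 1 time and applying the sign gives 10*s/(s^2 + 25)^2.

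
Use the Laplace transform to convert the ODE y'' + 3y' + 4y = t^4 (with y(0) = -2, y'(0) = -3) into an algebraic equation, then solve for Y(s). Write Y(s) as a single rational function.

Transform both sides with L{·}.
The derivative rules (L{y''} = s^2 Y - s·y(0) - y'(0) and L{y'} = sY - y(0), with y(0) = -2, y'(0) = -3) turn the left side into (s^2 + 3*s + 4)Y - (-2*s - 9).
The right side is L{t^4} = 24/s^5.
So (s^2 + 3*s + 4)Y = 24/s^5 + (-2*s - 9).
Divide through and combine into a single rational function.

Y(s) = (-2*s^6 - 9*s^5 + 24)/(s^7 + 3*s^6 + 4*s^5)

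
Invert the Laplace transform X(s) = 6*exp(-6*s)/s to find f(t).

The factor e^(-6s) signals a time shift by c = 6 (second shifting theorem).
L{6} = 6/s, so L^-1{6/s} = 6.
Hence the inverse is u(t - 6) times that function evaluated at t - 6.

f(t) = Heaviside(t - 6)*(6)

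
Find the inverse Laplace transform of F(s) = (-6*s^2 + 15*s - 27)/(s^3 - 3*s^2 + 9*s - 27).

-2*exp(3*t) + sin(3*t) - 4*cos(3*t)

Factor the denominator: s^3 - 3*s^2 + 9*s - 27 = (s - 3)*(s^2 + 9).
Partial fraction decomposition gives [-2/(s - 3)] + [-4*s/(s^2 + 9)] + [3/(s^2 + 9)].
Invert each term: -2/(s - 3) ↔ -2e^(3t); -4·s/(s^2 + 9) ↔ -4cos(3t); 1·3/(s^2 + 9) ↔ sin(3t).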